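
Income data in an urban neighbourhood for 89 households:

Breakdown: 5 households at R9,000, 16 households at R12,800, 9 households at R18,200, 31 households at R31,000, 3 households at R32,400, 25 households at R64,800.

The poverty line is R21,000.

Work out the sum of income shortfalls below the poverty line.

R216,400

Incomes under z: 5×R9,000, 16×R12,800, 9×R18,200 (q = 30 of N = 89).
Individual gaps: 5×(21000−9000) = 60000; 16×(21000−12800) = 131200; 9×(21000−18200) = 25200.
Aggregate gap = R216,400.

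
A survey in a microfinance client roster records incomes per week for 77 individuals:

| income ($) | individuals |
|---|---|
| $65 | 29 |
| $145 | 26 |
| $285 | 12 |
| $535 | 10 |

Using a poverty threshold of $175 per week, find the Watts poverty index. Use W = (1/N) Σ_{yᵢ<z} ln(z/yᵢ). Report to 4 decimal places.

Poor units: 29×$65, 26×$145 (q = 55 of N = 77).
Log gaps: ln(175/65) = 0.9904 (×29); ln(175/145) = 0.1881 (×26).
W = 33.610920 / 77 = 0.4365.

0.4365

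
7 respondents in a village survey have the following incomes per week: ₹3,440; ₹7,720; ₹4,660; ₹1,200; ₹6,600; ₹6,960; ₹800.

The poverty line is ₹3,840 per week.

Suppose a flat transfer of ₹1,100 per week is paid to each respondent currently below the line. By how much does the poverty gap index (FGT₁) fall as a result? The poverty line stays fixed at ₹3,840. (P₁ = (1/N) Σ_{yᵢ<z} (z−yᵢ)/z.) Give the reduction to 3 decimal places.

Before: below the line — ₹800, ₹1,200, ₹3,440; poverty gap index (FGT₁) = 0.22619.
After the ₹1,100 transfer: below the line — ₹1,900, ₹2,300; poverty gap index (FGT₁) = 0.12946.
Reduction = 0.22619 − 0.12946 = 0.097.

0.097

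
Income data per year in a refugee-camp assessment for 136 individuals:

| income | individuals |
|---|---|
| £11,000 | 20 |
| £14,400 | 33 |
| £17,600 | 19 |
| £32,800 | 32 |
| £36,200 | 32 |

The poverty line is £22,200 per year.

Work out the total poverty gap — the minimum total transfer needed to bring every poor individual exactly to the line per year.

£568,800

Poor units: 20×£11,000, 33×£14,400, 19×£17,600 (q = 72 of N = 136).
Individual gaps: 20×(22200−11000) = 224000; 33×(22200−14400) = 257400; 19×(22200−17600) = 87400.
Aggregate gap = £568,800.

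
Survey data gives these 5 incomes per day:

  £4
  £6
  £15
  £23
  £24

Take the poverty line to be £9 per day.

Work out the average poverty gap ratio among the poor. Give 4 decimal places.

0.4444

Poor units: £4, £6 (q = 2 of N = 5).
Relative gaps: 0.5556, 0.3333; sum = 0.888889.
I averages over the q = 2 poor units only: 0.888889 / 2 = 0.4444.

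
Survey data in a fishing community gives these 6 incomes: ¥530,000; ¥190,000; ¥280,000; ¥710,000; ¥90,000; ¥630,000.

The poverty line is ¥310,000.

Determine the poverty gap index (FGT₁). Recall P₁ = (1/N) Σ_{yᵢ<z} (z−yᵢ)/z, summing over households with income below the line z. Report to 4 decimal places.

Below z: ¥90,000, ¥190,000, ¥280,000 (q = 3 of N = 6).
Gap ratios (z−y)/z: (310000−90000)/310000 = 0.7097; (310000−190000)/310000 = 0.3871; (310000−280000)/310000 = 0.0968.
Sum of shortfalls = 1.193548; P₁ averages over all N: 1.193548 / 6 = 0.1989.

0.1989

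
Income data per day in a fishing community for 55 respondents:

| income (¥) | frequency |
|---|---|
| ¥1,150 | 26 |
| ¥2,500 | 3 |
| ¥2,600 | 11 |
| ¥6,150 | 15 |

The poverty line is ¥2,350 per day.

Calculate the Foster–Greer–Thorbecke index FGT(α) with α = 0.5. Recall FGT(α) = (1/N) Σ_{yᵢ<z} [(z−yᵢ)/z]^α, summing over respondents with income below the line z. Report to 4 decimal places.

Incomes under z: 26×¥1,150 (q = 26 of N = 55).
Relative gaps: (2350−1150)/2350 = 0.5106 (×26).
Raised to α = 0.5: 0.71459 (×26).
Sum = 18.579330; FGT(0.5) = 18.579330 / 55 = 0.3378.

0.3378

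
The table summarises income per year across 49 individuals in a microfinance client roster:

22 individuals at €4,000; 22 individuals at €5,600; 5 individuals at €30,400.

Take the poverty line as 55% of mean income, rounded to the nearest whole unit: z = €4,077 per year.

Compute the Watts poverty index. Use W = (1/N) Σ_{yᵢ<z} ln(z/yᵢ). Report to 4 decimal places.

Incomes under z: 22×€4,000 (q = 22 of N = 49).
Log gaps: ln(4077/4000) = 0.0191 (×22).
W = 0.419475 / 49 = 0.0086.

0.0086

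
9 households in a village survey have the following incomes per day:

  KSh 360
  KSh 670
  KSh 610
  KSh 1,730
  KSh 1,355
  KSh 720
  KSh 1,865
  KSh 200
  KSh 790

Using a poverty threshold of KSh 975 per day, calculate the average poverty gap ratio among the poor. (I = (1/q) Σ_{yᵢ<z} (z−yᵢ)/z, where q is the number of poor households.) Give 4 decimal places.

0.4274

Incomes under z: KSh 200, KSh 360, KSh 610, KSh 670, KSh 720, KSh 790 (q = 6 of N = 9).
Relative gaps: 0.7949, 0.6308, 0.3744, 0.3128, 0.2615, 0.1897; sum = 2.564103.
I averages over the q = 6 poor units only: 2.564103 / 6 = 0.4274.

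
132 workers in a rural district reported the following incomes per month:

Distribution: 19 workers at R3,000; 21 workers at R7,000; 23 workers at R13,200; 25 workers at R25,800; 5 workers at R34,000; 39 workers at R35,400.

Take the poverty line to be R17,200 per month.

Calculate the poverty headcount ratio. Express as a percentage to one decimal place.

63 of the 132 workers have income below R17,200.
H = 63/132 = 47.7%.

47.7%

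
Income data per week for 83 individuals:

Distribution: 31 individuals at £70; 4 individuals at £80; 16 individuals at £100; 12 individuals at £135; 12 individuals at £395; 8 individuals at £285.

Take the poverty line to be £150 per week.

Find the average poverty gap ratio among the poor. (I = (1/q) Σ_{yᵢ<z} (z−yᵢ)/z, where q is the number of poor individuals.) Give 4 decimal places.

0.3958

Below z: 31×£70, 4×£80, 16×£100, 12×£135 (q = 63 of N = 83).
Shortfall ratios (z−y)/z: 0.5333 (×31), 0.4667 (×4), 0.3333 (×16), 0.1000 (×12); sum = 24.933333.
I averages over the q = 63 poor units only: 24.933333 / 63 = 0.3958.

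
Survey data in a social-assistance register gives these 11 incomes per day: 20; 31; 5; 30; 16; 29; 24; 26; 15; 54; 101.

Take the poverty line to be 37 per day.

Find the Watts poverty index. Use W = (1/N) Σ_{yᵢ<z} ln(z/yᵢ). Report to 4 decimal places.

0.5249

Incomes under z: 5, 15, 16, 20, 24, 26, 29, 30, 31 (q = 9 of N = 11).
Log shortfalls: ln(37/5) = 2.0015; ln(37/15) = 0.9029; ln(37/16) = 0.8383; ln(37/20) = 0.6152; ln(37/24) = 0.4329; ln(37/26) = 0.3528; ln(37/29) = 0.2436; ln(37/30) = 0.2097; ln(37/31) = 0.1769.
W = 5.773821 / 11 = 0.5249.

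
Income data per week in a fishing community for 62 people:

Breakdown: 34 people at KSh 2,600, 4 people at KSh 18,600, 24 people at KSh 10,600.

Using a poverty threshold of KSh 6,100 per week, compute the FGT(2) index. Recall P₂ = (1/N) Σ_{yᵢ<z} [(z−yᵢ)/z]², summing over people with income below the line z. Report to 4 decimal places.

0.1805

Below z: 34×KSh 2,600 (q = 34 of N = 62).
Shortfall ratios: (6100−2600)/6100 = 0.5738 (×34).
Squared: 0.3292 (×34).
Sum = 11.193228; P₂ = 11.193228 / 62 = 0.1805.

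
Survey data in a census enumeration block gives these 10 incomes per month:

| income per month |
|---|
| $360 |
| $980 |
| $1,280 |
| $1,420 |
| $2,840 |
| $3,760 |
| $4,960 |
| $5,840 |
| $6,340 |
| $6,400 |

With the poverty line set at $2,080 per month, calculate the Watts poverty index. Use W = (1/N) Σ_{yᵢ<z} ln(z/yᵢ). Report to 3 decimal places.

0.337

Incomes under z: $360, $980, $1,280, $1,420 (q = 4 of N = 10).
ln(z/y) terms: ln(2080/360) = 1.7540; ln(2080/980) = 0.7526; ln(2080/1280) = 0.4855; ln(2080/1420) = 0.3817.
W = 3.373809 / 10 = 0.337.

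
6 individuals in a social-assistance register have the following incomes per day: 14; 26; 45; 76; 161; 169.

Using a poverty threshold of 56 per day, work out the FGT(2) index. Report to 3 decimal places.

0.148

Poor units: 14, 26, 45 (q = 3 of N = 6).
Normalized shortfalls: (56−14)/56 = 0.7500; (56−26)/56 = 0.5357; (56−45)/56 = 0.1964.
Squared: 0.5625; 0.2870; 0.0386.
Sum = 0.888074; P₂ = 0.888074 / 6 = 0.148.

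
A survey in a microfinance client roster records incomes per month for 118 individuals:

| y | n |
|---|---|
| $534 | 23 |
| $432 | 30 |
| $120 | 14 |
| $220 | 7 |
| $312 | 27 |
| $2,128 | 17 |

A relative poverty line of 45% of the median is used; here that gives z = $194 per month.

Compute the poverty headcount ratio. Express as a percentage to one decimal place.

11.9%

14 of the 118 individuals have income below $194.
H = 14/118 = 11.9%.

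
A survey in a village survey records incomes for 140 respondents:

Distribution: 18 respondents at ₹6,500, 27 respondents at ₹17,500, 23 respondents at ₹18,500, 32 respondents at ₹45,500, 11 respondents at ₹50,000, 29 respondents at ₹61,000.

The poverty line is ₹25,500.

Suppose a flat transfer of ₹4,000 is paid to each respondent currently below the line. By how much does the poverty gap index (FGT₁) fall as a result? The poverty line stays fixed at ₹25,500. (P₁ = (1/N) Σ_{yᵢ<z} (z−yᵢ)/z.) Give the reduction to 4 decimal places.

Before: below the line — 18×₹6,500, 27×₹17,500, 23×₹18,500; poverty gap index (FGT₁) = 0.201401.
After the ₹4,000 transfer: below the line — 18×₹10,500, 27×₹21,500, 23×₹22,500; poverty gap index (FGT₁) = 0.125210.
Reduction = 0.201401 − 0.125210 = 0.0762.

0.0762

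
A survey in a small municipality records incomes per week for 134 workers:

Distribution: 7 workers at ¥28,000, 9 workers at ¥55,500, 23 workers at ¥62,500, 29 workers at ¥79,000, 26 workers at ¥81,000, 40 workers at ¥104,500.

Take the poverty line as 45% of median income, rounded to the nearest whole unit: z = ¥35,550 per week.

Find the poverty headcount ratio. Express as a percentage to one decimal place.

7 of the 134 workers have income below ¥35,550.
H = 7/134 = 5.2%.

5.2%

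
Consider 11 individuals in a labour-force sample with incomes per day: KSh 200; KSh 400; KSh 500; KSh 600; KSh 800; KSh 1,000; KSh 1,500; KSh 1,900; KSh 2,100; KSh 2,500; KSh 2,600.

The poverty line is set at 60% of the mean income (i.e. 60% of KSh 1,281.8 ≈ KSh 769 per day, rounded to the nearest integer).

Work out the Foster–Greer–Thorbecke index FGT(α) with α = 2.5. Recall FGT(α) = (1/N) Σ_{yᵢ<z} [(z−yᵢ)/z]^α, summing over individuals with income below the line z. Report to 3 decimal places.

Below the line: KSh 200, KSh 400, KSh 500, KSh 600 (q = 4 of N = 11).
Normalized shortfalls: (769−200)/769 = 0.7399; (769−400)/769 = 0.4798; (769−500)/769 = 0.3498; (769−600)/769 = 0.2198.
Raised to α = 2.5: 0.47094; 0.15950; 0.07237; 0.02264.
Sum = 0.725448; FGT(2.5) = 0.725448 / 11 = 0.066.

0.066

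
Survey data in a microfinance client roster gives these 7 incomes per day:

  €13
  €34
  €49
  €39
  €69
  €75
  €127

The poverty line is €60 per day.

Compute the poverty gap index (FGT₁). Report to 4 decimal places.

0.2500

Incomes under z: €13, €34, €39, €49 (q = 4 of N = 7).
Gap ratios (z−y)/z: (60−13)/60 = 0.7833; (60−34)/60 = 0.4333; (60−39)/60 = 0.3500; (60−49)/60 = 0.1833.
Sum of shortfalls = 1.750000; P₁ averages over all N: 1.750000 / 7 = 0.2500.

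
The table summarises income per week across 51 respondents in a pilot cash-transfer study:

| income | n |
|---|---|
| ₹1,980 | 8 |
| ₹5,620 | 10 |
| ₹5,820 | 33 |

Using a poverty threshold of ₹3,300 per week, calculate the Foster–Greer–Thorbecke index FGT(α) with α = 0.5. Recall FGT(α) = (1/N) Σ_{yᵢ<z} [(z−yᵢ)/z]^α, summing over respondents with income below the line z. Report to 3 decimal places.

0.099

Incomes under z: 8×₹1,980 (q = 8 of N = 51).
Gap ratios (z−y)/z: (3300−1980)/3300 = 0.4000 (×8).
Raised to α = 0.5: 0.63246 (×8).
Sum = 5.059644; FGT(0.5) = 5.059644 / 51 = 0.099.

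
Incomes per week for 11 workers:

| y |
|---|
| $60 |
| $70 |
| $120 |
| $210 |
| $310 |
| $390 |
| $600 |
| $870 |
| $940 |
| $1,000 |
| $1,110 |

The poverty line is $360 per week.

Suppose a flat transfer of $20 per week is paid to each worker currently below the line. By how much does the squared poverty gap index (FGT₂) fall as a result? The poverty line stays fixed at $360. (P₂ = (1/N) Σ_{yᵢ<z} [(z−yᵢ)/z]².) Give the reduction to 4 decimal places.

0.0275

Before: below the line — $60, $70, $120, $210, $310; squared poverty gap index (FGT₂) = 0.180065.
After the $20 transfer: below the line — $80, $90, $140, $230, $330; squared poverty gap index (FGT₂) = 0.152567.
Reduction = 0.180065 − 0.152567 = 0.0275.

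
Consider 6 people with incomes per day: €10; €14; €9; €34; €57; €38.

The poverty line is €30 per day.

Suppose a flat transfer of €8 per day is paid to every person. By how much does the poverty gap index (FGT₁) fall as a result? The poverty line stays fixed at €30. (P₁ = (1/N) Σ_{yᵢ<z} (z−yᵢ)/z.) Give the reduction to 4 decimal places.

Before: below the line — €9, €10, €14; poverty gap index (FGT₁) = 0.316667.
After the €8 transfer: below the line — €17, €18, €22; poverty gap index (FGT₁) = 0.183333.
Reduction = 0.316667 − 0.183333 = 0.1333.

0.1333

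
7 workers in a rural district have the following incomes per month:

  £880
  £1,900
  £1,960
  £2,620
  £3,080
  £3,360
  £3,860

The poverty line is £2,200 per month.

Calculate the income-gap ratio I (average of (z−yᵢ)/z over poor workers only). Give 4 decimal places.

0.2818

Poor units: £880, £1,900, £1,960 (q = 3 of N = 7).
Shortfall ratios (z−y)/z: 0.6000, 0.1364, 0.1091; sum = 0.845455.
The income-gap ratio divides by q (the poor only): 0.845455 / 3 = 0.2818.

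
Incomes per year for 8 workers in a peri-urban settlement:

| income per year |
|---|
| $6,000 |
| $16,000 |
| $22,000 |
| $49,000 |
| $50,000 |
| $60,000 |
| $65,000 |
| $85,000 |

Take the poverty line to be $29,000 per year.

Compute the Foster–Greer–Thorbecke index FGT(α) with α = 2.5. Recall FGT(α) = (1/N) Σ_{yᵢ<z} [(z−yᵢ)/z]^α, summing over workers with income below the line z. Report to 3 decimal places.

0.090

Below z: $6,000, $16,000, $22,000 (q = 3 of N = 8).
Shortfall ratios: (29000−6000)/29000 = 0.7931; (29000−16000)/29000 = 0.4483; (29000−22000)/29000 = 0.2414.
Raised to α = 2.5: 0.56018; 0.13454; 0.02863.
Sum = 0.723345; FGT(2.5) = 0.723345 / 8 = 0.090.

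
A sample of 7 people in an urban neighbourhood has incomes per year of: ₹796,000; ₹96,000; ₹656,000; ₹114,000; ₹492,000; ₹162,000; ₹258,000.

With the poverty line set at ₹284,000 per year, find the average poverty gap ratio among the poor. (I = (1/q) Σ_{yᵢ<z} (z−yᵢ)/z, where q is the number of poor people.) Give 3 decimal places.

0.445

Below the line: ₹96,000, ₹114,000, ₹162,000, ₹258,000 (q = 4 of N = 7).
Shortfall ratios (z−y)/z: 0.6620, 0.5986, 0.4296, 0.0915; sum = 1.781690.
I averages over the q = 4 poor units only: 1.781690 / 4 = 0.445.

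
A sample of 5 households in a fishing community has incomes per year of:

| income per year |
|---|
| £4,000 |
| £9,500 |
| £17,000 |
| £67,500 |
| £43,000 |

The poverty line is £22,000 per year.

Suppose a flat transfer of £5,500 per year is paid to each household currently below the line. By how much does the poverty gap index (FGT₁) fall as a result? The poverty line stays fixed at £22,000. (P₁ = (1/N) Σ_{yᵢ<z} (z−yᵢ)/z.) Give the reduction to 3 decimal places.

0.145

Before: below the line — £4,000, £9,500, £17,000; poverty gap index (FGT₁) = 0.32273.
After the £5,500 transfer: below the line — £9,500, £15,000; poverty gap index (FGT₁) = 0.17727.
Reduction = 0.32273 − 0.17727 = 0.145.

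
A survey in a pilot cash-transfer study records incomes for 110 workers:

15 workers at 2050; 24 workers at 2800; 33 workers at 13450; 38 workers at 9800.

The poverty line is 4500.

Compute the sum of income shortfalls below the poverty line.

Poor units: 15×2050, 24×2800 (q = 39 of N = 110).
Individual gaps: 15×(4500−2050) = 36750; 24×(4500−2800) = 40800.
Aggregate gap = 77550.

77550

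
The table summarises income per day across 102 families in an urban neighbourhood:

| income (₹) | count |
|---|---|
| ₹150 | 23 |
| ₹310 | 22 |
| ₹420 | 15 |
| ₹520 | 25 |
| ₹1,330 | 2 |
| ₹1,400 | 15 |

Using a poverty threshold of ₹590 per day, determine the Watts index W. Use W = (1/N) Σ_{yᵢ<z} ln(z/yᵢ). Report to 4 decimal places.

Incomes under z: 23×₹150, 22×₹310, 15×₹420, 25×₹520 (q = 85 of N = 102).
Log gaps: ln(590/150) = 1.3695 (×23); ln(590/310) = 0.6436 (×22); ln(590/420) = 0.3399 (×15); ln(590/520) = 0.1263 (×25).
W = 53.911672 / 102 = 0.5285.

0.5285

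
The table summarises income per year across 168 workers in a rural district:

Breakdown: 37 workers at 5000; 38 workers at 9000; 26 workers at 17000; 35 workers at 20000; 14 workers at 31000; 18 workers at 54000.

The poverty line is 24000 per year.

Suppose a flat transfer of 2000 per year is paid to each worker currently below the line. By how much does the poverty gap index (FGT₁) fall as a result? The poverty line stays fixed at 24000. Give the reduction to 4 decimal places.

0.0675

Before: below the line — 37×5000, 38×9000, 26×17000, 35×20000; poverty gap index (FGT₁) = 0.395585.
After the 2000 transfer: below the line — 37×7000, 38×11000, 26×19000, 35×22000; poverty gap index (FGT₁) = 0.328125.
Reduction = 0.395585 − 0.328125 = 0.0675.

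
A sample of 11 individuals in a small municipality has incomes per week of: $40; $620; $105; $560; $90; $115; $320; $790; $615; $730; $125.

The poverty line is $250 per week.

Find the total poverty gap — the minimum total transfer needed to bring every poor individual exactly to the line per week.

$775

Poor units: $40, $90, $105, $115, $125 (q = 5 of N = 11).
Individual gaps: 250−40 = 210; 250−90 = 160; 250−105 = 145; 250−115 = 135; 250−125 = 125.
Aggregate gap = $775.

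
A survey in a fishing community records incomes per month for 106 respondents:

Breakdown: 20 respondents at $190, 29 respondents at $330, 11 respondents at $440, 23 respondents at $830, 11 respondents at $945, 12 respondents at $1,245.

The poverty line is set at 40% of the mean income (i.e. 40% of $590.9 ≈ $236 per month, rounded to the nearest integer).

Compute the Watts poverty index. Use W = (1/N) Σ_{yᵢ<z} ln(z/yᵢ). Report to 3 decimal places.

0.041

Below the line: 20×$190 (q = 20 of N = 106).
Log gaps: ln(236/190) = 0.2168 (×20).
W = 4.336155 / 106 = 0.041.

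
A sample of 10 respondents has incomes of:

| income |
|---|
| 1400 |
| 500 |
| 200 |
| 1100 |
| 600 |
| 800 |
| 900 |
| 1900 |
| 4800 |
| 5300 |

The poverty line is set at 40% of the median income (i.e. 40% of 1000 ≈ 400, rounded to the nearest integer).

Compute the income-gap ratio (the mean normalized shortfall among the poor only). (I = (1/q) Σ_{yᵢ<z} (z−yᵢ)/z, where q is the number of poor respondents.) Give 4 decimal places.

0.5000

Below the line: 200 (q = 1 of N = 10).
Shortfall ratios (z−y)/z: 0.5000; sum = 0.500000.
The income-gap ratio divides by q (the poor only): 0.500000 / 1 = 0.5000.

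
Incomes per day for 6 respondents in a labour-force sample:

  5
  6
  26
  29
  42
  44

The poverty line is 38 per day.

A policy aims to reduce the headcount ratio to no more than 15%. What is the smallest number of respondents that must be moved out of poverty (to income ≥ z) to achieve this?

Currently q = 4 of N = 6 are below the line (H = 0.667).
A headcount ratio of at most 15% allows at most ⌊0.15 × 6⌋ = 0 poor respondents.
So at least 4 − 0 = 4 must be lifted.

4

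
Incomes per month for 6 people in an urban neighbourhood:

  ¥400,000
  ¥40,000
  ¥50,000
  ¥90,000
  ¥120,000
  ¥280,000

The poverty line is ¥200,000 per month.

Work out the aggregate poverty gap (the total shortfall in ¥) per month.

¥500,000

Incomes under z: ¥40,000, ¥50,000, ¥90,000, ¥120,000 (q = 4 of N = 6).
Individual gaps: 200000−40000 = 160000; 200000−50000 = 150000; 200000−90000 = 110000; 200000−120000 = 80000.
Aggregate gap = ¥500,000.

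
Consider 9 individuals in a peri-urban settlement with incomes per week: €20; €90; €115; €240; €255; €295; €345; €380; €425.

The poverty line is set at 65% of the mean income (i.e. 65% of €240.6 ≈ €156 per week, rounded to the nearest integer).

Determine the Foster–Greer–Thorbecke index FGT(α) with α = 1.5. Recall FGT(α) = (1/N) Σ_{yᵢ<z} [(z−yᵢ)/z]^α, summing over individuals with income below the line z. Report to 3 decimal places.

Poor units: €20, €90, €115 (q = 3 of N = 9).
Relative gaps: (156−20)/156 = 0.8718; (156−90)/156 = 0.4231; (156−115)/156 = 0.2628.
Raised to α = 1.5: 0.81399; 0.27519; 0.13474.
Sum = 1.223920; FGT(1.5) = 1.223920 / 9 = 0.136.

0.136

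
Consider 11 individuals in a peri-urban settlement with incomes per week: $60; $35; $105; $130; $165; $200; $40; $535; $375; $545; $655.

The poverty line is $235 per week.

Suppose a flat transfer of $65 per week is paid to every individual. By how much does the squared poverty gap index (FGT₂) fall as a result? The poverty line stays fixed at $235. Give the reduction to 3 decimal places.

Before: below the line — $35, $40, $60, $105, $130, $165, $200; squared poverty gap index (FGT₂) = 0.23491.
After the $65 transfer: below the line — $100, $105, $125, $170, $195, $230; squared poverty gap index (FGT₂) = 0.08737.
Reduction = 0.23491 − 0.08737 = 0.148.

0.148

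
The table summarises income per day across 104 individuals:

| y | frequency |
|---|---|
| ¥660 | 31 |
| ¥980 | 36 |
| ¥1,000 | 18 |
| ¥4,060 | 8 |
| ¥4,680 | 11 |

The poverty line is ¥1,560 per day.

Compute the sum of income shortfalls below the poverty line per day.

Poor units: 31×¥660, 36×¥980, 18×¥1,000 (q = 85 of N = 104).
Individual gaps: 31×(1560−660) = 27900; 36×(1560−980) = 20880; 18×(1560−1000) = 10080.
Aggregate gap = ¥58,860.

¥58,860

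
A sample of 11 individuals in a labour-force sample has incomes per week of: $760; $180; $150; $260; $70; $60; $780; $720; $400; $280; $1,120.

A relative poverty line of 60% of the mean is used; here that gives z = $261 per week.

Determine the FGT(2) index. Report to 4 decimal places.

0.1278

Below the line: $60, $70, $150, $180, $260 (q = 5 of N = 11).
Normalized shortfalls: (261−60)/261 = 0.7701; (261−70)/261 = 0.7318; (261−150)/261 = 0.4253; (261−180)/261 = 0.3103; (261−260)/261 = 0.0038.
Squared: 0.5931; 0.5355; 0.1809; 0.0963; 0.0000.
Sum = 1.405807; P₂ = 1.405807 / 11 = 0.1278.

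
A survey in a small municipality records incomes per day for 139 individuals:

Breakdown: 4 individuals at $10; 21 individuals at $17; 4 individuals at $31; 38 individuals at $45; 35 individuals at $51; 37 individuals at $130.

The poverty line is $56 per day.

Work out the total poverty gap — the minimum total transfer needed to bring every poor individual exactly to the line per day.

Below the line: 4×$10, 21×$17, 4×$31, 38×$45, 35×$51 (q = 102 of N = 139).
Individual gaps: 4×(56−10) = 184; 21×(56−17) = 819; 4×(56−31) = 100; 38×(56−45) = 418; 35×(56−51) = 175.
Aggregate gap = $1,696.

$1,696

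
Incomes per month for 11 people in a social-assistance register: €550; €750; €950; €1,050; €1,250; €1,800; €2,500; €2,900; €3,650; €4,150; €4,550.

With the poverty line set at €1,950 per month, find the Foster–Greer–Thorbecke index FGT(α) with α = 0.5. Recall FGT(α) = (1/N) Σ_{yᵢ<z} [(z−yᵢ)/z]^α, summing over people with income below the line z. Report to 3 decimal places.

Below z: €550, €750, €950, €1,050, €1,250, €1,800 (q = 6 of N = 11).
Normalized shortfalls: (1950−550)/1950 = 0.7179; (1950−750)/1950 = 0.6154; (1950−950)/1950 = 0.5128; (1950−1050)/1950 = 0.4615; (1950−1250)/1950 = 0.3590; (1950−1800)/1950 = 0.0769.
Raised to α = 0.5: 0.84732; 0.78446; 0.71611; 0.67937; 0.59914; 0.27735.
Sum = 3.903759; FGT(0.5) = 3.903759 / 11 = 0.355.

0.355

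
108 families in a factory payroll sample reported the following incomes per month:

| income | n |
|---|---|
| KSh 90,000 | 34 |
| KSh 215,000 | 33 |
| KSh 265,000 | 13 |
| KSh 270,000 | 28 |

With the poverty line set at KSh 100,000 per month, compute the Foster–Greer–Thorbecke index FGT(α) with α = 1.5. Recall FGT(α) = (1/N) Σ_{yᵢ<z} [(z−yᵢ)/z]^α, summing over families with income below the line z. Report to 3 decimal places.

0.010

Incomes under z: 34×KSh 90,000 (q = 34 of N = 108).
Shortfall ratios: (100000−90000)/100000 = 0.1000 (×34).
Raised to α = 1.5: 0.03162 (×34).
Sum = 1.075174; FGT(1.5) = 1.075174 / 108 = 0.010.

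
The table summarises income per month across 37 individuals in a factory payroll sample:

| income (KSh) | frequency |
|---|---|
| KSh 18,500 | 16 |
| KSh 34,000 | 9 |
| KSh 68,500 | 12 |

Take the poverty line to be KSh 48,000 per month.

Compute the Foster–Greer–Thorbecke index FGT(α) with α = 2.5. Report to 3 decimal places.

Incomes under z: 16×KSh 18,500, 9×KSh 34,000 (q = 25 of N = 37).
Relative gaps: (48000−18500)/48000 = 0.6146 (×16); (48000−34000)/48000 = 0.2917 (×9).
Raised to α = 2.5: 0.29611 (×16); 0.04594 (×9).
Sum = 5.151232; FGT(2.5) = 5.151232 / 37 = 0.139.

0.139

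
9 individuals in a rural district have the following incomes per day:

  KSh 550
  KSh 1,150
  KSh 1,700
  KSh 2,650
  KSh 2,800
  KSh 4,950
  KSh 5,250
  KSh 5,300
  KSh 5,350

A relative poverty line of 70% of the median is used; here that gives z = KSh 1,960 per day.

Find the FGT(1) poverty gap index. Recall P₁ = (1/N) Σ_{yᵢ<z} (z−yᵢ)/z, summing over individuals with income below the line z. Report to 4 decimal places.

Below the line: KSh 550, KSh 1,150, KSh 1,700 (q = 3 of N = 9).
Normalized shortfalls: (1960−550)/1960 = 0.7194; (1960−1150)/1960 = 0.4133; (1960−1700)/1960 = 0.1327.
Sum of shortfalls = 1.265306; P₁ averages over all N: 1.265306 / 9 = 0.1406.

0.1406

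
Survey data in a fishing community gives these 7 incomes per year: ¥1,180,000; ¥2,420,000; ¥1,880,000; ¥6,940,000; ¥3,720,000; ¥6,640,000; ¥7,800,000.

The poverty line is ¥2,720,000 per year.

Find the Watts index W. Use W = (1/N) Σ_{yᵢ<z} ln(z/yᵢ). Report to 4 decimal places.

Below the line: ¥1,180,000, ¥1,880,000, ¥2,420,000 (q = 3 of N = 7).
Log shortfalls: ln(2720000/1180000) = 0.8351; ln(2720000/1880000) = 0.3694; ln(2720000/2420000) = 0.1169.
W = 1.321342 / 7 = 0.1888.

0.1888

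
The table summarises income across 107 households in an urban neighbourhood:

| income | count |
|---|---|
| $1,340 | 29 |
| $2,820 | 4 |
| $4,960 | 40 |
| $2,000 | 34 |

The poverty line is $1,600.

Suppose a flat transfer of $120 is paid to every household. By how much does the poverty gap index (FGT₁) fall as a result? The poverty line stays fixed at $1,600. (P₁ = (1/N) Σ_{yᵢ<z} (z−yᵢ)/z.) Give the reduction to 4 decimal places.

0.0203

Before: below the line — 29×$1,340; poverty gap index (FGT₁) = 0.044042.
After the $120 transfer: below the line — 29×$1,460; poverty gap index (FGT₁) = 0.023715.
Reduction = 0.044042 − 0.023715 = 0.0203.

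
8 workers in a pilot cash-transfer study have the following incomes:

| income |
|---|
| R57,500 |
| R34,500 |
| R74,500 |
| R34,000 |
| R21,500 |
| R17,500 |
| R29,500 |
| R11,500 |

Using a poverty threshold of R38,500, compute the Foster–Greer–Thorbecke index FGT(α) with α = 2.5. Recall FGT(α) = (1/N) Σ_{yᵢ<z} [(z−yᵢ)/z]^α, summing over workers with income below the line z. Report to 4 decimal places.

0.0995

Poor units: R11,500, R17,500, R21,500, R29,500, R34,000, R34,500 (q = 6 of N = 8).
Shortfall ratios: (38500−11500)/38500 = 0.7013; (38500−17500)/38500 = 0.5455; (38500−21500)/38500 = 0.4416; (38500−29500)/38500 = 0.2338; (38500−34000)/38500 = 0.1169; (38500−34500)/38500 = 0.1039.
Raised to α = 2.5: 0.41187; 0.21973; 0.12956; 0.02642; 0.00467; 0.00348.
Sum = 0.795732; FGT(2.5) = 0.795732 / 8 = 0.0995.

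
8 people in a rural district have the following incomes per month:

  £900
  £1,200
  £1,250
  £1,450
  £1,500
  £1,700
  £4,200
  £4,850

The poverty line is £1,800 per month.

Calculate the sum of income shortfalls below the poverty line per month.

Below the line: £900, £1,200, £1,250, £1,450, £1,500, £1,700 (q = 6 of N = 8).
Individual gaps: 1800−900 = 900; 1800−1200 = 600; 1800−1250 = 550; 1800−1450 = 350; 1800−1500 = 300; 1800−1700 = 100.
Aggregate gap = £2,800.

£2,800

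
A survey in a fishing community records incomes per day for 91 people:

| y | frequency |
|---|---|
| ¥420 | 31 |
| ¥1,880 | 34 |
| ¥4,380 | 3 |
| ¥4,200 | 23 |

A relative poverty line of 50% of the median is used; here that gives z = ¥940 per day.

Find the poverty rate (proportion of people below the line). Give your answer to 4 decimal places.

0.3407

31 of the 91 people have income below ¥940.
H = 31/91 = 0.3407.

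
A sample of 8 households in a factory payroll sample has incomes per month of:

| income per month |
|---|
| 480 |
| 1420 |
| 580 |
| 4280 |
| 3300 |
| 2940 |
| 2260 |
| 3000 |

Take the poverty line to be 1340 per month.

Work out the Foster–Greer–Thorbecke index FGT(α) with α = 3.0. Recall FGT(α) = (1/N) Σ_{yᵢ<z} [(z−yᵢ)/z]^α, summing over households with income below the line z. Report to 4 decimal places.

0.0558

Poor units: 480, 580 (q = 2 of N = 8).
Shortfall ratios: (1340−480)/1340 = 0.6418; (1340−580)/1340 = 0.5672.
Raised to α = 3.0: 0.26435; 0.18244.
Sum = 0.446794; FGT(3.0) = 0.446794 / 8 = 0.0558.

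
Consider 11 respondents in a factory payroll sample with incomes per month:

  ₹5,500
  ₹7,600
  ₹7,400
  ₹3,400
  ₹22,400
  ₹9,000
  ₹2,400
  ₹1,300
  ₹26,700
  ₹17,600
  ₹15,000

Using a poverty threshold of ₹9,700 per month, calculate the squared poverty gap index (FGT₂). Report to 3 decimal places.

0.185

Below z: ₹1,300, ₹2,400, ₹3,400, ₹5,500, ₹7,400, ₹7,600, ₹9,000 (q = 7 of N = 11).
Relative gaps: (9700−1300)/9700 = 0.8660; (9700−2400)/9700 = 0.7526; (9700−3400)/9700 = 0.6495; (9700−5500)/9700 = 0.4330; (9700−7400)/9700 = 0.2371; (9700−7600)/9700 = 0.2165; (9700−9000)/9700 = 0.0722.
Squared: 0.7499; 0.5664; 0.4218; 0.1875; 0.0562; 0.0469; 0.0052.
Sum = 2.033904; P₂ = 2.033904 / 11 = 0.185.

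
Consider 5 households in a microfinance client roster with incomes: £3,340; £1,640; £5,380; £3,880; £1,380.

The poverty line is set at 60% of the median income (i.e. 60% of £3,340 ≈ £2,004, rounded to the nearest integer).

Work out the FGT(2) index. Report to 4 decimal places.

0.0260

Below z: £1,380, £1,640 (q = 2 of N = 5).
Shortfall ratios: (2004−1380)/2004 = 0.3114; (2004−1640)/2004 = 0.1816.
Squared: 0.0970; 0.0330.
Sum = 0.129948; P₂ = 0.129948 / 5 = 0.0260.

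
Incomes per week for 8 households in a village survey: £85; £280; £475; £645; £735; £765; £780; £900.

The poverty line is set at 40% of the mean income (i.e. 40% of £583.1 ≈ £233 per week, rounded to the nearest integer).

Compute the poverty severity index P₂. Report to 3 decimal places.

0.050

Below the line: £85 (q = 1 of N = 8).
Normalized shortfalls: (233−85)/233 = 0.6352.
Squared: 0.4035.
Sum = 0.403470; P₂ = 0.403470 / 8 = 0.050.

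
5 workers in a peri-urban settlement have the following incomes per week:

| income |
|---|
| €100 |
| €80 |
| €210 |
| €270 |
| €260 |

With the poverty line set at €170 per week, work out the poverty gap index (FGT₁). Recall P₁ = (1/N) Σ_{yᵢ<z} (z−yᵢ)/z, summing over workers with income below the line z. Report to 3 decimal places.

Below z: €80, €100 (q = 2 of N = 5).
Relative gaps: (170−80)/170 = 0.5294; (170−100)/170 = 0.4118.
Σ = 0.941176. Dividing by the full population N = 5 gives P₁ = 0.188.

0.188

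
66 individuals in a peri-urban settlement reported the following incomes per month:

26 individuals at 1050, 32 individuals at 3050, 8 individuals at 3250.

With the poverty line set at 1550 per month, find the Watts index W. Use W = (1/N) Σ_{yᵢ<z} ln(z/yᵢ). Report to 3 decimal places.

Below z: 26×1050 (q = 26 of N = 66).
ln(z/y) terms: ln(1550/1050) = 0.3895 (×26).
W = 10.126084 / 66 = 0.153.

0.153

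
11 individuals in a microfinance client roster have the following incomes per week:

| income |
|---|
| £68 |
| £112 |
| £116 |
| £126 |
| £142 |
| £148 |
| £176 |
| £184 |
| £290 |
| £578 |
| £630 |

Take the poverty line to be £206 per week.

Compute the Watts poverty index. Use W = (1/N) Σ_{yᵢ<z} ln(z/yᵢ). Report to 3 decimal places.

0.342

Incomes under z: £68, £112, £116, £126, £142, £148, £176, £184 (q = 8 of N = 11).
Log gaps: ln(206/68) = 1.1084; ln(206/112) = 0.6094; ln(206/116) = 0.5743; ln(206/126) = 0.4916; ln(206/142) = 0.3720; ln(206/148) = 0.3307; ln(206/176) = 0.1574; ln(206/184) = 0.1129.
W = 3.756672 / 11 = 0.342.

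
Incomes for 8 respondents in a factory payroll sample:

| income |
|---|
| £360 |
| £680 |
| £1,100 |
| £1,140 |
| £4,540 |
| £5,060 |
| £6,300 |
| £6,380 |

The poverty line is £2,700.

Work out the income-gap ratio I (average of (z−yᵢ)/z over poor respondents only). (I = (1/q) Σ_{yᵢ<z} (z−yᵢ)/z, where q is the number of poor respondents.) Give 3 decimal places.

Below z: £360, £680, £1,100, £1,140 (q = 4 of N = 8).
Shortfall ratios (z−y)/z: 0.8667, 0.7481, 0.5926, 0.5778; sum = 2.785185.
The income-gap ratio divides by q (the poor only): 2.785185 / 4 = 0.696.

0.696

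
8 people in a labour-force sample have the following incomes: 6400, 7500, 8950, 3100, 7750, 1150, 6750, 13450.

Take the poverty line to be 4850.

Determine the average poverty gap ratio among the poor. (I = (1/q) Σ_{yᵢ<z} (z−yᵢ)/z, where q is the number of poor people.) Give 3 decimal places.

0.562

Below the line: 1150, 3100 (q = 2 of N = 8).
Relative gaps: 0.7629, 0.3608; sum = 1.123711.
I averages over the q = 2 poor units only: 1.123711 / 2 = 0.562.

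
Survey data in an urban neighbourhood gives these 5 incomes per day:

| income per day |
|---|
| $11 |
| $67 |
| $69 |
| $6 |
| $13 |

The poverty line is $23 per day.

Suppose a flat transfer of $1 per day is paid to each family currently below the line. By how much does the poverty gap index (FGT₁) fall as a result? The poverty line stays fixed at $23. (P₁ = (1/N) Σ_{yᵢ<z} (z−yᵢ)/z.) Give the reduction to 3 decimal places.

Before: below the line — $6, $11, $13; poverty gap index (FGT₁) = 0.33913.
After the $1 transfer: below the line — $7, $12, $14; poverty gap index (FGT₁) = 0.31304.
Reduction = 0.33913 − 0.31304 = 0.026.

0.026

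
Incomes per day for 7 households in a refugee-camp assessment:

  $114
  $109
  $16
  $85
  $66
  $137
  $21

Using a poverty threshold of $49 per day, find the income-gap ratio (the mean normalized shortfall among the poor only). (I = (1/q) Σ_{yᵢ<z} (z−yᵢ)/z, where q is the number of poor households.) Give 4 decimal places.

0.6224

Incomes under z: $16, $21 (q = 2 of N = 7).
Shortfall ratios (z−y)/z: 0.6735, 0.5714; sum = 1.244898.
I averages over the q = 2 poor units only: 1.244898 / 2 = 0.6224.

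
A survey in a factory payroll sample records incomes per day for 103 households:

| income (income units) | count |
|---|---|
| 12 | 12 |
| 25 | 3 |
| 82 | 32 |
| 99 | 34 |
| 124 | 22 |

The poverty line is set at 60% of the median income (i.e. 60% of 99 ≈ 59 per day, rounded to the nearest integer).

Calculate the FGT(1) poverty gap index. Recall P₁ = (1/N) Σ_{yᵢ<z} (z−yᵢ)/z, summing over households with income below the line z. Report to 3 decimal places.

0.110

Poor units: 12×12, 3×25 (q = 15 of N = 103).
Gap ratios (z−y)/z: (59−12)/59 = 0.7966 (×12); (59−25)/59 = 0.5763 (×3).
Sum of shortfalls = 11.288136; P₁ averages over all N: 11.288136 / 103 = 0.110.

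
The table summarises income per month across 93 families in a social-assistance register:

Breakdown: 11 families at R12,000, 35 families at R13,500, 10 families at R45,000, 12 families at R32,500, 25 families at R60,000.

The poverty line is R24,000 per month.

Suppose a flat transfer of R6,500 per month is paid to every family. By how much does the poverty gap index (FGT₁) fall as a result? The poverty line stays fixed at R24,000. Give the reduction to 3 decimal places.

0.134

Before: below the line — 11×R12,000, 35×R13,500; poverty gap index (FGT₁) = 0.22379.
After the R6,500 transfer: below the line — 11×R18,500, 35×R20,000; poverty gap index (FGT₁) = 0.08983.
Reduction = 0.22379 − 0.08983 = 0.134.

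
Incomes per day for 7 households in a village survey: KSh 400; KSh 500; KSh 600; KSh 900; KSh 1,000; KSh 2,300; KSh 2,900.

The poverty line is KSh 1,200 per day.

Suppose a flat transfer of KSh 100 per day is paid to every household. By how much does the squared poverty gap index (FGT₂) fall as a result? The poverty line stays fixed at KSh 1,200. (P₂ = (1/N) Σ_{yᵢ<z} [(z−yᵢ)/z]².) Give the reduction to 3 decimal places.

0.047

Before: below the line — KSh 400, KSh 500, KSh 600, KSh 900, KSh 1,000; squared poverty gap index (FGT₂) = 0.16071.
After the KSh 100 transfer: below the line — KSh 500, KSh 600, KSh 700, KSh 1,000, KSh 1,100; squared poverty gap index (FGT₂) = 0.11409.
Reduction = 0.16071 − 0.11409 = 0.047.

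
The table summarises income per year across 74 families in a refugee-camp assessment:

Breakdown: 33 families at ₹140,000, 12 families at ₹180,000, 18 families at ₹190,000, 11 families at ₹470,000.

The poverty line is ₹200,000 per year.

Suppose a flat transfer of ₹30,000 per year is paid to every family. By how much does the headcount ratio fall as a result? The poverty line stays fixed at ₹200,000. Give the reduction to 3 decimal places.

Before: below the line — 33×₹140,000, 12×₹180,000, 18×₹190,000; headcount ratio = 0.85135.
After the ₹30,000 transfer: below the line — 33×₹170,000; headcount ratio = 0.44595.
Reduction = 0.85135 − 0.44595 = 0.405.

0.405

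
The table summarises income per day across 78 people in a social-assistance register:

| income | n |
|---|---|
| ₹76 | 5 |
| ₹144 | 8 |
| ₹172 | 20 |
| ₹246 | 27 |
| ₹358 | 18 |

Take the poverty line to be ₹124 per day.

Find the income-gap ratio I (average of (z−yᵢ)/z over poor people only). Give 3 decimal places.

0.387

Incomes under z: 5×₹76 (q = 5 of N = 78).
Relative gaps: 0.3871 (×5); sum = 1.935484.
I averages over the q = 5 poor units only: 1.935484 / 5 = 0.387.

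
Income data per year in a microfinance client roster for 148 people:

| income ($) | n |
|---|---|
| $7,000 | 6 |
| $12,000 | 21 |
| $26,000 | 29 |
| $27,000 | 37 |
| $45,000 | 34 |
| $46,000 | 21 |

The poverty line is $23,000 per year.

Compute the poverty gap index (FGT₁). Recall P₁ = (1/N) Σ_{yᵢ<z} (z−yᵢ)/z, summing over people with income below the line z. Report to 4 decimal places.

0.0961

Incomes under z: 6×$7,000, 21×$12,000 (q = 27 of N = 148).
Relative gaps: (23000−7000)/23000 = 0.6957 (×6); (23000−12000)/23000 = 0.4783 (×21).
Sum of shortfalls = 14.217391; P₁ averages over all N: 14.217391 / 148 = 0.0961.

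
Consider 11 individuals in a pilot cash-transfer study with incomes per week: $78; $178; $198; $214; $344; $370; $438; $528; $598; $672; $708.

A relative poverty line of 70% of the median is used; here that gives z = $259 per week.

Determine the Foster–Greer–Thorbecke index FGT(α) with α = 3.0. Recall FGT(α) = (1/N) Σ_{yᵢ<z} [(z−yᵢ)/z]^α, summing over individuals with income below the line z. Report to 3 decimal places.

Below z: $78, $178, $198, $214 (q = 4 of N = 11).
Relative gaps: (259−78)/259 = 0.6988; (259−178)/259 = 0.3127; (259−198)/259 = 0.2355; (259−214)/259 = 0.1737.
Raised to α = 3.0: 0.34130; 0.03059; 0.01306; 0.00524.
Sum = 0.390198; FGT(3.0) = 0.390198 / 11 = 0.035.

0.035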